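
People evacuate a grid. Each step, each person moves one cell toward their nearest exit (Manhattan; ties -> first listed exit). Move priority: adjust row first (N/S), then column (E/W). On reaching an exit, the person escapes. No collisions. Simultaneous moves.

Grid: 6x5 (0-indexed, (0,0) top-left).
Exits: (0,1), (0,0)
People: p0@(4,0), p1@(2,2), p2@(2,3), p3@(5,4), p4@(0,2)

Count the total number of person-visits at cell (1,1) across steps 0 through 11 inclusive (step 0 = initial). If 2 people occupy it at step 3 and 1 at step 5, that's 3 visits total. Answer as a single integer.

Step 0: p0@(4,0) p1@(2,2) p2@(2,3) p3@(5,4) p4@(0,2) -> at (1,1): 0 [-], cum=0
Step 1: p0@(3,0) p1@(1,2) p2@(1,3) p3@(4,4) p4@ESC -> at (1,1): 0 [-], cum=0
Step 2: p0@(2,0) p1@(0,2) p2@(0,3) p3@(3,4) p4@ESC -> at (1,1): 0 [-], cum=0
Step 3: p0@(1,0) p1@ESC p2@(0,2) p3@(2,4) p4@ESC -> at (1,1): 0 [-], cum=0
Step 4: p0@ESC p1@ESC p2@ESC p3@(1,4) p4@ESC -> at (1,1): 0 [-], cum=0
Step 5: p0@ESC p1@ESC p2@ESC p3@(0,4) p4@ESC -> at (1,1): 0 [-], cum=0
Step 6: p0@ESC p1@ESC p2@ESC p3@(0,3) p4@ESC -> at (1,1): 0 [-], cum=0
Step 7: p0@ESC p1@ESC p2@ESC p3@(0,2) p4@ESC -> at (1,1): 0 [-], cum=0
Step 8: p0@ESC p1@ESC p2@ESC p3@ESC p4@ESC -> at (1,1): 0 [-], cum=0
Total visits = 0

Answer: 0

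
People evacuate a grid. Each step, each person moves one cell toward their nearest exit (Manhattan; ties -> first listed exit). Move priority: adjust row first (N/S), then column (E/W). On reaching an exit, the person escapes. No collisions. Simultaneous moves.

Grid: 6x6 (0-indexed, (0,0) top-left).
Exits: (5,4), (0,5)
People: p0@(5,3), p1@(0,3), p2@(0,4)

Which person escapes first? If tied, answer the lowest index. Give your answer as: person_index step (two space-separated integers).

Answer: 0 1

Derivation:
Step 1: p0:(5,3)->(5,4)->EXIT | p1:(0,3)->(0,4) | p2:(0,4)->(0,5)->EXIT
Step 2: p0:escaped | p1:(0,4)->(0,5)->EXIT | p2:escaped
Exit steps: [1, 2, 1]
First to escape: p0 at step 1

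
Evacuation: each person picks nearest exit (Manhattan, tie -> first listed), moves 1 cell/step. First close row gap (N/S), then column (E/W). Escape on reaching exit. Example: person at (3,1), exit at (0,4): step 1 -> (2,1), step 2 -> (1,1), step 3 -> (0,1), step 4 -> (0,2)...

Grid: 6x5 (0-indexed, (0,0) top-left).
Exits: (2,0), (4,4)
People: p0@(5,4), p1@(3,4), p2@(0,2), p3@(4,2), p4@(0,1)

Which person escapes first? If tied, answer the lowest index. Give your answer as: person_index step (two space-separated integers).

Answer: 0 1

Derivation:
Step 1: p0:(5,4)->(4,4)->EXIT | p1:(3,4)->(4,4)->EXIT | p2:(0,2)->(1,2) | p3:(4,2)->(4,3) | p4:(0,1)->(1,1)
Step 2: p0:escaped | p1:escaped | p2:(1,2)->(2,2) | p3:(4,3)->(4,4)->EXIT | p4:(1,1)->(2,1)
Step 3: p0:escaped | p1:escaped | p2:(2,2)->(2,1) | p3:escaped | p4:(2,1)->(2,0)->EXIT
Step 4: p0:escaped | p1:escaped | p2:(2,1)->(2,0)->EXIT | p3:escaped | p4:escaped
Exit steps: [1, 1, 4, 2, 3]
First to escape: p0 at step 1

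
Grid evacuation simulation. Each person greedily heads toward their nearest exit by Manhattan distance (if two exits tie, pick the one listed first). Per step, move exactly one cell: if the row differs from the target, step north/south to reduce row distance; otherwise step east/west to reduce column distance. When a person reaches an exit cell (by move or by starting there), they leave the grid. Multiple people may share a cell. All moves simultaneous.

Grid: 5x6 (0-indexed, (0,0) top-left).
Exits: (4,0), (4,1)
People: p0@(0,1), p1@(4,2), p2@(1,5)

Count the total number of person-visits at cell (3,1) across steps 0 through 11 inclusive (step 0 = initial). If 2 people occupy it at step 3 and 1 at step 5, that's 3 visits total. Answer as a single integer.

Answer: 1

Derivation:
Step 0: p0@(0,1) p1@(4,2) p2@(1,5) -> at (3,1): 0 [-], cum=0
Step 1: p0@(1,1) p1@ESC p2@(2,5) -> at (3,1): 0 [-], cum=0
Step 2: p0@(2,1) p1@ESC p2@(3,5) -> at (3,1): 0 [-], cum=0
Step 3: p0@(3,1) p1@ESC p2@(4,5) -> at (3,1): 1 [p0], cum=1
Step 4: p0@ESC p1@ESC p2@(4,4) -> at (3,1): 0 [-], cum=1
Step 5: p0@ESC p1@ESC p2@(4,3) -> at (3,1): 0 [-], cum=1
Step 6: p0@ESC p1@ESC p2@(4,2) -> at (3,1): 0 [-], cum=1
Step 7: p0@ESC p1@ESC p2@ESC -> at (3,1): 0 [-], cum=1
Total visits = 1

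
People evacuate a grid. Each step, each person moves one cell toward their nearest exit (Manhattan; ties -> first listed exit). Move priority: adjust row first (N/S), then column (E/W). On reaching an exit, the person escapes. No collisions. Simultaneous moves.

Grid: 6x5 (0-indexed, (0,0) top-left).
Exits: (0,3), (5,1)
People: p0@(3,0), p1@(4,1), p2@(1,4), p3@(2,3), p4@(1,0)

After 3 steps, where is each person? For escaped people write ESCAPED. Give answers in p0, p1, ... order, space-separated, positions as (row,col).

Step 1: p0:(3,0)->(4,0) | p1:(4,1)->(5,1)->EXIT | p2:(1,4)->(0,4) | p3:(2,3)->(1,3) | p4:(1,0)->(0,0)
Step 2: p0:(4,0)->(5,0) | p1:escaped | p2:(0,4)->(0,3)->EXIT | p3:(1,3)->(0,3)->EXIT | p4:(0,0)->(0,1)
Step 3: p0:(5,0)->(5,1)->EXIT | p1:escaped | p2:escaped | p3:escaped | p4:(0,1)->(0,2)

ESCAPED ESCAPED ESCAPED ESCAPED (0,2)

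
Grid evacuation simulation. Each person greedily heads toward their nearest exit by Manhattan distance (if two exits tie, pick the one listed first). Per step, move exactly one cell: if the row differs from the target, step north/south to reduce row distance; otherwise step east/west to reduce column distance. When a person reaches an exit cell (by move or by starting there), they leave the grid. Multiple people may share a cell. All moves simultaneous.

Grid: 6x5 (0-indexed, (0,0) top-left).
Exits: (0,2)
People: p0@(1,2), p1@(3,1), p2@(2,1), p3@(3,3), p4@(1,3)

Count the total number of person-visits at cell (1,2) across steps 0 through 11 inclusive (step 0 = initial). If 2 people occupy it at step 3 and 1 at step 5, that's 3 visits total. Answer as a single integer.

Step 0: p0@(1,2) p1@(3,1) p2@(2,1) p3@(3,3) p4@(1,3) -> at (1,2): 1 [p0], cum=1
Step 1: p0@ESC p1@(2,1) p2@(1,1) p3@(2,3) p4@(0,3) -> at (1,2): 0 [-], cum=1
Step 2: p0@ESC p1@(1,1) p2@(0,1) p3@(1,3) p4@ESC -> at (1,2): 0 [-], cum=1
Step 3: p0@ESC p1@(0,1) p2@ESC p3@(0,3) p4@ESC -> at (1,2): 0 [-], cum=1
Step 4: p0@ESC p1@ESC p2@ESC p3@ESC p4@ESC -> at (1,2): 0 [-], cum=1
Total visits = 1

Answer: 1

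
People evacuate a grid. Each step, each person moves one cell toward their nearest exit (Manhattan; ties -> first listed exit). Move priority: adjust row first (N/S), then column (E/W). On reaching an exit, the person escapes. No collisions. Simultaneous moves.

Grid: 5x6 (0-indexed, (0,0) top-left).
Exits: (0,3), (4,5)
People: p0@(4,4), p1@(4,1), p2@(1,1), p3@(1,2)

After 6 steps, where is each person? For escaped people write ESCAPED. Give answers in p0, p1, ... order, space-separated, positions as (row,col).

Step 1: p0:(4,4)->(4,5)->EXIT | p1:(4,1)->(4,2) | p2:(1,1)->(0,1) | p3:(1,2)->(0,2)
Step 2: p0:escaped | p1:(4,2)->(4,3) | p2:(0,1)->(0,2) | p3:(0,2)->(0,3)->EXIT
Step 3: p0:escaped | p1:(4,3)->(4,4) | p2:(0,2)->(0,3)->EXIT | p3:escaped
Step 4: p0:escaped | p1:(4,4)->(4,5)->EXIT | p2:escaped | p3:escaped

ESCAPED ESCAPED ESCAPED ESCAPED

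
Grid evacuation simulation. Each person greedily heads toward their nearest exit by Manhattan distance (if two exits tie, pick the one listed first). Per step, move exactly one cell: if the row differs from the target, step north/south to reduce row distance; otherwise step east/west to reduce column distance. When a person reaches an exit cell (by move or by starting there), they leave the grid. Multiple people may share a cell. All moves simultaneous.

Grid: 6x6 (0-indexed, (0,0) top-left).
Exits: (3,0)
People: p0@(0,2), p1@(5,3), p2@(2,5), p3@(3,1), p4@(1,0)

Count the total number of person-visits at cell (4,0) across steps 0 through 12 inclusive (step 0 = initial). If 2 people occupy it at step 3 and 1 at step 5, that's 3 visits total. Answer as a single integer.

Step 0: p0@(0,2) p1@(5,3) p2@(2,5) p3@(3,1) p4@(1,0) -> at (4,0): 0 [-], cum=0
Step 1: p0@(1,2) p1@(4,3) p2@(3,5) p3@ESC p4@(2,0) -> at (4,0): 0 [-], cum=0
Step 2: p0@(2,2) p1@(3,3) p2@(3,4) p3@ESC p4@ESC -> at (4,0): 0 [-], cum=0
Step 3: p0@(3,2) p1@(3,2) p2@(3,3) p3@ESC p4@ESC -> at (4,0): 0 [-], cum=0
Step 4: p0@(3,1) p1@(3,1) p2@(3,2) p3@ESC p4@ESC -> at (4,0): 0 [-], cum=0
Step 5: p0@ESC p1@ESC p2@(3,1) p3@ESC p4@ESC -> at (4,0): 0 [-], cum=0
Step 6: p0@ESC p1@ESC p2@ESC p3@ESC p4@ESC -> at (4,0): 0 [-], cum=0
Total visits = 0

Answer: 0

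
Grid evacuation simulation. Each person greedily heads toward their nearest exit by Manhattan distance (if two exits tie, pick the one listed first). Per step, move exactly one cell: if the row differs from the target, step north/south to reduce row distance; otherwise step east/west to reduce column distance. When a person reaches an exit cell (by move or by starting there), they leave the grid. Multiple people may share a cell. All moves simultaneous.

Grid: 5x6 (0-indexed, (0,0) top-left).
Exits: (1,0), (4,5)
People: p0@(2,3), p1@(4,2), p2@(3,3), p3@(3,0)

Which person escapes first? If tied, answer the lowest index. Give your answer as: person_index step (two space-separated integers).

Answer: 3 2

Derivation:
Step 1: p0:(2,3)->(1,3) | p1:(4,2)->(4,3) | p2:(3,3)->(4,3) | p3:(3,0)->(2,0)
Step 2: p0:(1,3)->(1,2) | p1:(4,3)->(4,4) | p2:(4,3)->(4,4) | p3:(2,0)->(1,0)->EXIT
Step 3: p0:(1,2)->(1,1) | p1:(4,4)->(4,5)->EXIT | p2:(4,4)->(4,5)->EXIT | p3:escaped
Step 4: p0:(1,1)->(1,0)->EXIT | p1:escaped | p2:escaped | p3:escaped
Exit steps: [4, 3, 3, 2]
First to escape: p3 at step 2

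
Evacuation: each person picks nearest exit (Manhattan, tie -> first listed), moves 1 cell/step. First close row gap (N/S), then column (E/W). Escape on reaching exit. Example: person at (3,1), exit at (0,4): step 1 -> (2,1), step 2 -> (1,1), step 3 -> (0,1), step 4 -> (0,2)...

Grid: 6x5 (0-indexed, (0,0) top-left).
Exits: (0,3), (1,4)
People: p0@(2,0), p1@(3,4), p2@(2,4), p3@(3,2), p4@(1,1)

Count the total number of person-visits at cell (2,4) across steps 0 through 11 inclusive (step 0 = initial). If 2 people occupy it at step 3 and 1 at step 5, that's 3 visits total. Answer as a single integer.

Step 0: p0@(2,0) p1@(3,4) p2@(2,4) p3@(3,2) p4@(1,1) -> at (2,4): 1 [p2], cum=1
Step 1: p0@(1,0) p1@(2,4) p2@ESC p3@(2,2) p4@(0,1) -> at (2,4): 1 [p1], cum=2
Step 2: p0@(0,0) p1@ESC p2@ESC p3@(1,2) p4@(0,2) -> at (2,4): 0 [-], cum=2
Step 3: p0@(0,1) p1@ESC p2@ESC p3@(0,2) p4@ESC -> at (2,4): 0 [-], cum=2
Step 4: p0@(0,2) p1@ESC p2@ESC p3@ESC p4@ESC -> at (2,4): 0 [-], cum=2
Step 5: p0@ESC p1@ESC p2@ESC p3@ESC p4@ESC -> at (2,4): 0 [-], cum=2
Total visits = 2

Answer: 2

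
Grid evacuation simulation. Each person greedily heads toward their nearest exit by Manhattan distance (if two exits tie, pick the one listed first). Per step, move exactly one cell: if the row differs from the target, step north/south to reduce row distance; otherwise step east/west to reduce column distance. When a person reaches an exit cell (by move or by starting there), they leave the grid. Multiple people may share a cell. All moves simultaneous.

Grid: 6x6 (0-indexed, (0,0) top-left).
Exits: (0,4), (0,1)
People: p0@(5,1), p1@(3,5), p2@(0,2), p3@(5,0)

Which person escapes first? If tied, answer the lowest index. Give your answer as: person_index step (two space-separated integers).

Step 1: p0:(5,1)->(4,1) | p1:(3,5)->(2,5) | p2:(0,2)->(0,1)->EXIT | p3:(5,0)->(4,0)
Step 2: p0:(4,1)->(3,1) | p1:(2,5)->(1,5) | p2:escaped | p3:(4,0)->(3,0)
Step 3: p0:(3,1)->(2,1) | p1:(1,5)->(0,5) | p2:escaped | p3:(3,0)->(2,0)
Step 4: p0:(2,1)->(1,1) | p1:(0,5)->(0,4)->EXIT | p2:escaped | p3:(2,0)->(1,0)
Step 5: p0:(1,1)->(0,1)->EXIT | p1:escaped | p2:escaped | p3:(1,0)->(0,0)
Step 6: p0:escaped | p1:escaped | p2:escaped | p3:(0,0)->(0,1)->EXIT
Exit steps: [5, 4, 1, 6]
First to escape: p2 at step 1

Answer: 2 1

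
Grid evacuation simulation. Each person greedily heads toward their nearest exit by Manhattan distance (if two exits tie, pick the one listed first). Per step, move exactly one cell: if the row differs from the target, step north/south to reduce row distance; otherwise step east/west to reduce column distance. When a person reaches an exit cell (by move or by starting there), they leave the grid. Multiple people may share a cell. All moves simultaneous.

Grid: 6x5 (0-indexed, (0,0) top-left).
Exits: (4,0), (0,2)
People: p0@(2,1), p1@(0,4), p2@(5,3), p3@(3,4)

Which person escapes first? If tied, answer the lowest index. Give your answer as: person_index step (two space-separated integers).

Answer: 1 2

Derivation:
Step 1: p0:(2,1)->(3,1) | p1:(0,4)->(0,3) | p2:(5,3)->(4,3) | p3:(3,4)->(4,4)
Step 2: p0:(3,1)->(4,1) | p1:(0,3)->(0,2)->EXIT | p2:(4,3)->(4,2) | p3:(4,4)->(4,3)
Step 3: p0:(4,1)->(4,0)->EXIT | p1:escaped | p2:(4,2)->(4,1) | p3:(4,3)->(4,2)
Step 4: p0:escaped | p1:escaped | p2:(4,1)->(4,0)->EXIT | p3:(4,2)->(4,1)
Step 5: p0:escaped | p1:escaped | p2:escaped | p3:(4,1)->(4,0)->EXIT
Exit steps: [3, 2, 4, 5]
First to escape: p1 at step 2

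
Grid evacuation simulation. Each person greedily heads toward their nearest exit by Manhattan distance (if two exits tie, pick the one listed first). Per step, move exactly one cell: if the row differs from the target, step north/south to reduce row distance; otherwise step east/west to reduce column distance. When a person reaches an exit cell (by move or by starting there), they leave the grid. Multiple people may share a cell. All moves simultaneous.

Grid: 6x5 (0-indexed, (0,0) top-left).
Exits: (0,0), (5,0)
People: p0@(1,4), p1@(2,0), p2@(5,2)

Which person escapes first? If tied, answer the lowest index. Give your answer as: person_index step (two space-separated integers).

Step 1: p0:(1,4)->(0,4) | p1:(2,0)->(1,0) | p2:(5,2)->(5,1)
Step 2: p0:(0,4)->(0,3) | p1:(1,0)->(0,0)->EXIT | p2:(5,1)->(5,0)->EXIT
Step 3: p0:(0,3)->(0,2) | p1:escaped | p2:escaped
Step 4: p0:(0,2)->(0,1) | p1:escaped | p2:escaped
Step 5: p0:(0,1)->(0,0)->EXIT | p1:escaped | p2:escaped
Exit steps: [5, 2, 2]
First to escape: p1 at step 2

Answer: 1 2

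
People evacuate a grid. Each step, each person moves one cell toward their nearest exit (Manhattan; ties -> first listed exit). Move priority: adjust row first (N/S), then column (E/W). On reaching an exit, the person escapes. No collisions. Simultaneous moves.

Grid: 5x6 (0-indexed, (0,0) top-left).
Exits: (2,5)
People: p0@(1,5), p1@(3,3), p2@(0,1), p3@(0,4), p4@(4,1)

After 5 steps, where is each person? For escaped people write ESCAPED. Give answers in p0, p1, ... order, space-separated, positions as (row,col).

Step 1: p0:(1,5)->(2,5)->EXIT | p1:(3,3)->(2,3) | p2:(0,1)->(1,1) | p3:(0,4)->(1,4) | p4:(4,1)->(3,1)
Step 2: p0:escaped | p1:(2,3)->(2,4) | p2:(1,1)->(2,1) | p3:(1,4)->(2,4) | p4:(3,1)->(2,1)
Step 3: p0:escaped | p1:(2,4)->(2,5)->EXIT | p2:(2,1)->(2,2) | p3:(2,4)->(2,5)->EXIT | p4:(2,1)->(2,2)
Step 4: p0:escaped | p1:escaped | p2:(2,2)->(2,3) | p3:escaped | p4:(2,2)->(2,3)
Step 5: p0:escaped | p1:escaped | p2:(2,3)->(2,4) | p3:escaped | p4:(2,3)->(2,4)

ESCAPED ESCAPED (2,4) ESCAPED (2,4)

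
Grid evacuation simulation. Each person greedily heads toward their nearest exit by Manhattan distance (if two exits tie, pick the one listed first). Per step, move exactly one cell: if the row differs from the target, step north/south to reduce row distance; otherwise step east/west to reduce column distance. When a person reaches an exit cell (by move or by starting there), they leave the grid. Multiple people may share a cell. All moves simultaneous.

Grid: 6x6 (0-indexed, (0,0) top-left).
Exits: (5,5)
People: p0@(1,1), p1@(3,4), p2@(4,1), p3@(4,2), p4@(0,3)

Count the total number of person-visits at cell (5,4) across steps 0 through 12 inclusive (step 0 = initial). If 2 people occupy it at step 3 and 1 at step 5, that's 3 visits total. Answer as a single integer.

Answer: 5

Derivation:
Step 0: p0@(1,1) p1@(3,4) p2@(4,1) p3@(4,2) p4@(0,3) -> at (5,4): 0 [-], cum=0
Step 1: p0@(2,1) p1@(4,4) p2@(5,1) p3@(5,2) p4@(1,3) -> at (5,4): 0 [-], cum=0
Step 2: p0@(3,1) p1@(5,4) p2@(5,2) p3@(5,3) p4@(2,3) -> at (5,4): 1 [p1], cum=1
Step 3: p0@(4,1) p1@ESC p2@(5,3) p3@(5,4) p4@(3,3) -> at (5,4): 1 [p3], cum=2
Step 4: p0@(5,1) p1@ESC p2@(5,4) p3@ESC p4@(4,3) -> at (5,4): 1 [p2], cum=3
Step 5: p0@(5,2) p1@ESC p2@ESC p3@ESC p4@(5,3) -> at (5,4): 0 [-], cum=3
Step 6: p0@(5,3) p1@ESC p2@ESC p3@ESC p4@(5,4) -> at (5,4): 1 [p4], cum=4
Step 7: p0@(5,4) p1@ESC p2@ESC p3@ESC p4@ESC -> at (5,4): 1 [p0], cum=5
Step 8: p0@ESC p1@ESC p2@ESC p3@ESC p4@ESC -> at (5,4): 0 [-], cum=5
Total visits = 5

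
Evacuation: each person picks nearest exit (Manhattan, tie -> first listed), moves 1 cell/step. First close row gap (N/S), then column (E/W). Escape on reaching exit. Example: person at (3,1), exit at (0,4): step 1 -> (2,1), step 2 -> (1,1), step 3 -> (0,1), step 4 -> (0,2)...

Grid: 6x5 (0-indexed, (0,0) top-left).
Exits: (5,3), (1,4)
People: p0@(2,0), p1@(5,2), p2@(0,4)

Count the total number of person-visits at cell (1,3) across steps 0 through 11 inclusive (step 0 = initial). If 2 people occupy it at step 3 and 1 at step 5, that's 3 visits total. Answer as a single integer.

Step 0: p0@(2,0) p1@(5,2) p2@(0,4) -> at (1,3): 0 [-], cum=0
Step 1: p0@(1,0) p1@ESC p2@ESC -> at (1,3): 0 [-], cum=0
Step 2: p0@(1,1) p1@ESC p2@ESC -> at (1,3): 0 [-], cum=0
Step 3: p0@(1,2) p1@ESC p2@ESC -> at (1,3): 0 [-], cum=0
Step 4: p0@(1,3) p1@ESC p2@ESC -> at (1,3): 1 [p0], cum=1
Step 5: p0@ESC p1@ESC p2@ESC -> at (1,3): 0 [-], cum=1
Total visits = 1

Answer: 1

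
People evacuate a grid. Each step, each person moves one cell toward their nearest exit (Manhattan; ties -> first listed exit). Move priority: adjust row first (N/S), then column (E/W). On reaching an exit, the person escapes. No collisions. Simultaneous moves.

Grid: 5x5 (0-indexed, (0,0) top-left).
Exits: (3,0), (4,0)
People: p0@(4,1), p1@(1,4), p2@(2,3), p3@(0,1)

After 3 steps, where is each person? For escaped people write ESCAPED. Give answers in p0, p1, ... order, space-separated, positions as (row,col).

Step 1: p0:(4,1)->(4,0)->EXIT | p1:(1,4)->(2,4) | p2:(2,3)->(3,3) | p3:(0,1)->(1,1)
Step 2: p0:escaped | p1:(2,4)->(3,4) | p2:(3,3)->(3,2) | p3:(1,1)->(2,1)
Step 3: p0:escaped | p1:(3,4)->(3,3) | p2:(3,2)->(3,1) | p3:(2,1)->(3,1)

ESCAPED (3,3) (3,1) (3,1)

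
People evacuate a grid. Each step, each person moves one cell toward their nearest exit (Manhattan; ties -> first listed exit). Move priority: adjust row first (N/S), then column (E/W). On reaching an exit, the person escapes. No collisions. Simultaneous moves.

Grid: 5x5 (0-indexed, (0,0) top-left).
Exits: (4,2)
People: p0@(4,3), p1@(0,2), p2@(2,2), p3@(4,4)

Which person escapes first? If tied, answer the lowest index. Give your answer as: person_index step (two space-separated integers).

Step 1: p0:(4,3)->(4,2)->EXIT | p1:(0,2)->(1,2) | p2:(2,2)->(3,2) | p3:(4,4)->(4,3)
Step 2: p0:escaped | p1:(1,2)->(2,2) | p2:(3,2)->(4,2)->EXIT | p3:(4,3)->(4,2)->EXIT
Step 3: p0:escaped | p1:(2,2)->(3,2) | p2:escaped | p3:escaped
Step 4: p0:escaped | p1:(3,2)->(4,2)->EXIT | p2:escaped | p3:escaped
Exit steps: [1, 4, 2, 2]
First to escape: p0 at step 1

Answer: 0 1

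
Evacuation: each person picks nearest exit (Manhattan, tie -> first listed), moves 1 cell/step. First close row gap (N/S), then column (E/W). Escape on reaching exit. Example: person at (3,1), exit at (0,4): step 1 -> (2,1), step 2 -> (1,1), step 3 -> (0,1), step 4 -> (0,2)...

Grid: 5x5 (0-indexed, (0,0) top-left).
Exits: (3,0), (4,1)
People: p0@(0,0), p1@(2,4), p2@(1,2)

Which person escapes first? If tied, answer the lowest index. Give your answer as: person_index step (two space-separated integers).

Step 1: p0:(0,0)->(1,0) | p1:(2,4)->(3,4) | p2:(1,2)->(2,2)
Step 2: p0:(1,0)->(2,0) | p1:(3,4)->(3,3) | p2:(2,2)->(3,2)
Step 3: p0:(2,0)->(3,0)->EXIT | p1:(3,3)->(3,2) | p2:(3,2)->(3,1)
Step 4: p0:escaped | p1:(3,2)->(3,1) | p2:(3,1)->(3,0)->EXIT
Step 5: p0:escaped | p1:(3,1)->(3,0)->EXIT | p2:escaped
Exit steps: [3, 5, 4]
First to escape: p0 at step 3

Answer: 0 3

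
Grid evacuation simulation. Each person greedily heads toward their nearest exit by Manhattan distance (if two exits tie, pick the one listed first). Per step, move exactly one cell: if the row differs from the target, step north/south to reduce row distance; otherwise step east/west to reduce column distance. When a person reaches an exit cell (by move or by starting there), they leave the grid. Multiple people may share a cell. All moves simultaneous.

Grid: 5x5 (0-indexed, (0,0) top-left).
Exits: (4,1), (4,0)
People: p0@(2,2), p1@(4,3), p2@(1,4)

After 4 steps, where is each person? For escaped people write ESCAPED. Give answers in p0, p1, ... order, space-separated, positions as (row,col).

Step 1: p0:(2,2)->(3,2) | p1:(4,3)->(4,2) | p2:(1,4)->(2,4)
Step 2: p0:(3,2)->(4,2) | p1:(4,2)->(4,1)->EXIT | p2:(2,4)->(3,4)
Step 3: p0:(4,2)->(4,1)->EXIT | p1:escaped | p2:(3,4)->(4,4)
Step 4: p0:escaped | p1:escaped | p2:(4,4)->(4,3)

ESCAPED ESCAPED (4,3)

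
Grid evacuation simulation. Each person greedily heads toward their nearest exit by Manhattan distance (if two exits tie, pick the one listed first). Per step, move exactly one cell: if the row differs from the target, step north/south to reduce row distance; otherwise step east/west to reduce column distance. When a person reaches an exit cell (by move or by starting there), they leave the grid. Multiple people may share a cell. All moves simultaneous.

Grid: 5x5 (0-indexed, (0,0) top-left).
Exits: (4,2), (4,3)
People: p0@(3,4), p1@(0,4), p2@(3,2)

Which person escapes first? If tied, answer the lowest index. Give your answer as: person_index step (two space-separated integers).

Answer: 2 1

Derivation:
Step 1: p0:(3,4)->(4,4) | p1:(0,4)->(1,4) | p2:(3,2)->(4,2)->EXIT
Step 2: p0:(4,4)->(4,3)->EXIT | p1:(1,4)->(2,4) | p2:escaped
Step 3: p0:escaped | p1:(2,4)->(3,4) | p2:escaped
Step 4: p0:escaped | p1:(3,4)->(4,4) | p2:escaped
Step 5: p0:escaped | p1:(4,4)->(4,3)->EXIT | p2:escaped
Exit steps: [2, 5, 1]
First to escape: p2 at step 1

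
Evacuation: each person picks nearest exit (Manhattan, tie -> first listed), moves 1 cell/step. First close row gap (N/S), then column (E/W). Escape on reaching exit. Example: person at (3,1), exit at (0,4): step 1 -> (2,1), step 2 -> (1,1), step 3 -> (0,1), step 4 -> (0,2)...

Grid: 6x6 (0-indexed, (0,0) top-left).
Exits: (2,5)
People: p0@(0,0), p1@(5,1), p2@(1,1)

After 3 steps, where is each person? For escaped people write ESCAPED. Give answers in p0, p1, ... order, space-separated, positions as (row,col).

Step 1: p0:(0,0)->(1,0) | p1:(5,1)->(4,1) | p2:(1,1)->(2,1)
Step 2: p0:(1,0)->(2,0) | p1:(4,1)->(3,1) | p2:(2,1)->(2,2)
Step 3: p0:(2,0)->(2,1) | p1:(3,1)->(2,1) | p2:(2,2)->(2,3)

(2,1) (2,1) (2,3)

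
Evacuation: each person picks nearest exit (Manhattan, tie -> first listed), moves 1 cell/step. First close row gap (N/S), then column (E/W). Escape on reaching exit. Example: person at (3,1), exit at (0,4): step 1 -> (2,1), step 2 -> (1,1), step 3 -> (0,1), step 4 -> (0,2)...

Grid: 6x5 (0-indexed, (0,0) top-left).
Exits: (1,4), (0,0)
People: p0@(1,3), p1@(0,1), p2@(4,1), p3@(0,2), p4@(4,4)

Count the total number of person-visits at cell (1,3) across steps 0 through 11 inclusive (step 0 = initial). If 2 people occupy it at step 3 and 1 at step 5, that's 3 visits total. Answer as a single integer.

Step 0: p0@(1,3) p1@(0,1) p2@(4,1) p3@(0,2) p4@(4,4) -> at (1,3): 1 [p0], cum=1
Step 1: p0@ESC p1@ESC p2@(3,1) p3@(0,1) p4@(3,4) -> at (1,3): 0 [-], cum=1
Step 2: p0@ESC p1@ESC p2@(2,1) p3@ESC p4@(2,4) -> at (1,3): 0 [-], cum=1
Step 3: p0@ESC p1@ESC p2@(1,1) p3@ESC p4@ESC -> at (1,3): 0 [-], cum=1
Step 4: p0@ESC p1@ESC p2@(0,1) p3@ESC p4@ESC -> at (1,3): 0 [-], cum=1
Step 5: p0@ESC p1@ESC p2@ESC p3@ESC p4@ESC -> at (1,3): 0 [-], cum=1
Total visits = 1

Answer: 1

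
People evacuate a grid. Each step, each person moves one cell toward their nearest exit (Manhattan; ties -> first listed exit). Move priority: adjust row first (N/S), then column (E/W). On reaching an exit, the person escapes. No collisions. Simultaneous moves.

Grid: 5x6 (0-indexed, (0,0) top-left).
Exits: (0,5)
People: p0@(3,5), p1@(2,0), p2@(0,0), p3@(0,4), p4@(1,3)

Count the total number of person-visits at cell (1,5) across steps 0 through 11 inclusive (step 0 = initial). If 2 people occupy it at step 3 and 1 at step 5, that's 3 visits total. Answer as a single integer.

Step 0: p0@(3,5) p1@(2,0) p2@(0,0) p3@(0,4) p4@(1,3) -> at (1,5): 0 [-], cum=0
Step 1: p0@(2,5) p1@(1,0) p2@(0,1) p3@ESC p4@(0,3) -> at (1,5): 0 [-], cum=0
Step 2: p0@(1,5) p1@(0,0) p2@(0,2) p3@ESC p4@(0,4) -> at (1,5): 1 [p0], cum=1
Step 3: p0@ESC p1@(0,1) p2@(0,3) p3@ESC p4@ESC -> at (1,5): 0 [-], cum=1
Step 4: p0@ESC p1@(0,2) p2@(0,4) p3@ESC p4@ESC -> at (1,5): 0 [-], cum=1
Step 5: p0@ESC p1@(0,3) p2@ESC p3@ESC p4@ESC -> at (1,5): 0 [-], cum=1
Step 6: p0@ESC p1@(0,4) p2@ESC p3@ESC p4@ESC -> at (1,5): 0 [-], cum=1
Step 7: p0@ESC p1@ESC p2@ESC p3@ESC p4@ESC -> at (1,5): 0 [-], cum=1
Total visits = 1

Answer: 1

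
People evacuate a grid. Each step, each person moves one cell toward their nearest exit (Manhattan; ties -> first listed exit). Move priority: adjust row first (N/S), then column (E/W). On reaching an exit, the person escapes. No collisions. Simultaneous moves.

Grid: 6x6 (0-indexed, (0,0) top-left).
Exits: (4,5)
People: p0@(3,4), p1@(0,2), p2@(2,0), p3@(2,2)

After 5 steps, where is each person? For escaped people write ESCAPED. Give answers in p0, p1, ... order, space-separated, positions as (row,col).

Step 1: p0:(3,4)->(4,4) | p1:(0,2)->(1,2) | p2:(2,0)->(3,0) | p3:(2,2)->(3,2)
Step 2: p0:(4,4)->(4,5)->EXIT | p1:(1,2)->(2,2) | p2:(3,0)->(4,0) | p3:(3,2)->(4,2)
Step 3: p0:escaped | p1:(2,2)->(3,2) | p2:(4,0)->(4,1) | p3:(4,2)->(4,3)
Step 4: p0:escaped | p1:(3,2)->(4,2) | p2:(4,1)->(4,2) | p3:(4,3)->(4,4)
Step 5: p0:escaped | p1:(4,2)->(4,3) | p2:(4,2)->(4,3) | p3:(4,4)->(4,5)->EXIT

ESCAPED (4,3) (4,3) ESCAPED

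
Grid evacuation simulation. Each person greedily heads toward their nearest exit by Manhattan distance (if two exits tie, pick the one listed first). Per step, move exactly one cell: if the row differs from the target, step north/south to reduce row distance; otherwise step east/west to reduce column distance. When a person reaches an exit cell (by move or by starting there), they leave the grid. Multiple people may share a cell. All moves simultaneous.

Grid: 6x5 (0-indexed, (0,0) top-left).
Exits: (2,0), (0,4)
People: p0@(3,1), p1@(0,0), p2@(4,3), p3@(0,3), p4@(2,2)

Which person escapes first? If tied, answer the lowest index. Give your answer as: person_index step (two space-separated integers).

Step 1: p0:(3,1)->(2,1) | p1:(0,0)->(1,0) | p2:(4,3)->(3,3) | p3:(0,3)->(0,4)->EXIT | p4:(2,2)->(2,1)
Step 2: p0:(2,1)->(2,0)->EXIT | p1:(1,0)->(2,0)->EXIT | p2:(3,3)->(2,3) | p3:escaped | p4:(2,1)->(2,0)->EXIT
Step 3: p0:escaped | p1:escaped | p2:(2,3)->(2,2) | p3:escaped | p4:escaped
Step 4: p0:escaped | p1:escaped | p2:(2,2)->(2,1) | p3:escaped | p4:escaped
Step 5: p0:escaped | p1:escaped | p2:(2,1)->(2,0)->EXIT | p3:escaped | p4:escaped
Exit steps: [2, 2, 5, 1, 2]
First to escape: p3 at step 1

Answer: 3 1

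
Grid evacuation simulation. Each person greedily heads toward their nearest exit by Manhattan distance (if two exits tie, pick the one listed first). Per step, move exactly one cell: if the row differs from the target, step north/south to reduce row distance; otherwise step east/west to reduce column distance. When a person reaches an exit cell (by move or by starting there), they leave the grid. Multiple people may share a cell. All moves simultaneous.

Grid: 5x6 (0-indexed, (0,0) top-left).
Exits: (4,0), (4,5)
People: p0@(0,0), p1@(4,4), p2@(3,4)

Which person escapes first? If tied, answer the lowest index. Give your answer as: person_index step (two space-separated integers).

Step 1: p0:(0,0)->(1,0) | p1:(4,4)->(4,5)->EXIT | p2:(3,4)->(4,4)
Step 2: p0:(1,0)->(2,0) | p1:escaped | p2:(4,4)->(4,5)->EXIT
Step 3: p0:(2,0)->(3,0) | p1:escaped | p2:escaped
Step 4: p0:(3,0)->(4,0)->EXIT | p1:escaped | p2:escaped
Exit steps: [4, 1, 2]
First to escape: p1 at step 1

Answer: 1 1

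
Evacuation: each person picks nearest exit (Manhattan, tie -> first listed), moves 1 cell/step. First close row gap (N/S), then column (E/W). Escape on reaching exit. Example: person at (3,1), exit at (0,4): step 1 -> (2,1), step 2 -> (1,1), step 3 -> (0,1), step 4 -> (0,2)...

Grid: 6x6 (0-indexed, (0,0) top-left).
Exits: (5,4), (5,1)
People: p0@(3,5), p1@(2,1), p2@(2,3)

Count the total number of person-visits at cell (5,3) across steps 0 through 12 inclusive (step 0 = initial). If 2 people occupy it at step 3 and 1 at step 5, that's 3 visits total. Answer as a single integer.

Step 0: p0@(3,5) p1@(2,1) p2@(2,3) -> at (5,3): 0 [-], cum=0
Step 1: p0@(4,5) p1@(3,1) p2@(3,3) -> at (5,3): 0 [-], cum=0
Step 2: p0@(5,5) p1@(4,1) p2@(4,3) -> at (5,3): 0 [-], cum=0
Step 3: p0@ESC p1@ESC p2@(5,3) -> at (5,3): 1 [p2], cum=1
Step 4: p0@ESC p1@ESC p2@ESC -> at (5,3): 0 [-], cum=1
Total visits = 1

Answer: 1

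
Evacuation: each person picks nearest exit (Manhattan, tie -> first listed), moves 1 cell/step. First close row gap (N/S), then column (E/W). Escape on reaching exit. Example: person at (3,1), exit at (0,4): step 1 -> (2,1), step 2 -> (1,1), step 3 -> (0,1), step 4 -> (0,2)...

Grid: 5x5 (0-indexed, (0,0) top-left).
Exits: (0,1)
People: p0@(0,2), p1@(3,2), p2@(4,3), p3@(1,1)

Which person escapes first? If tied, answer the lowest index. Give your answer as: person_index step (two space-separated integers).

Step 1: p0:(0,2)->(0,1)->EXIT | p1:(3,2)->(2,2) | p2:(4,3)->(3,3) | p3:(1,1)->(0,1)->EXIT
Step 2: p0:escaped | p1:(2,2)->(1,2) | p2:(3,3)->(2,3) | p3:escaped
Step 3: p0:escaped | p1:(1,2)->(0,2) | p2:(2,3)->(1,3) | p3:escaped
Step 4: p0:escaped | p1:(0,2)->(0,1)->EXIT | p2:(1,3)->(0,3) | p3:escaped
Step 5: p0:escaped | p1:escaped | p2:(0,3)->(0,2) | p3:escaped
Step 6: p0:escaped | p1:escaped | p2:(0,2)->(0,1)->EXIT | p3:escaped
Exit steps: [1, 4, 6, 1]
First to escape: p0 at step 1

Answer: 0 1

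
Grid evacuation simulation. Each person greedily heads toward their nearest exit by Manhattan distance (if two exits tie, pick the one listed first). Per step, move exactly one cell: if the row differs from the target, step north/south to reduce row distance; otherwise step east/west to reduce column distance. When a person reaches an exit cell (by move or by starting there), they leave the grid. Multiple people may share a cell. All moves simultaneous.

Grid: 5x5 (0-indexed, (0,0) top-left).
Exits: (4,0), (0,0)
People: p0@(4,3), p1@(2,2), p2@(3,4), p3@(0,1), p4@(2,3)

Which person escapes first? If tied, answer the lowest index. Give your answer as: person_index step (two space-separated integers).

Step 1: p0:(4,3)->(4,2) | p1:(2,2)->(3,2) | p2:(3,4)->(4,4) | p3:(0,1)->(0,0)->EXIT | p4:(2,3)->(3,3)
Step 2: p0:(4,2)->(4,1) | p1:(3,2)->(4,2) | p2:(4,4)->(4,3) | p3:escaped | p4:(3,3)->(4,3)
Step 3: p0:(4,1)->(4,0)->EXIT | p1:(4,2)->(4,1) | p2:(4,3)->(4,2) | p3:escaped | p4:(4,3)->(4,2)
Step 4: p0:escaped | p1:(4,1)->(4,0)->EXIT | p2:(4,2)->(4,1) | p3:escaped | p4:(4,2)->(4,1)
Step 5: p0:escaped | p1:escaped | p2:(4,1)->(4,0)->EXIT | p3:escaped | p4:(4,1)->(4,0)->EXIT
Exit steps: [3, 4, 5, 1, 5]
First to escape: p3 at step 1

Answer: 3 1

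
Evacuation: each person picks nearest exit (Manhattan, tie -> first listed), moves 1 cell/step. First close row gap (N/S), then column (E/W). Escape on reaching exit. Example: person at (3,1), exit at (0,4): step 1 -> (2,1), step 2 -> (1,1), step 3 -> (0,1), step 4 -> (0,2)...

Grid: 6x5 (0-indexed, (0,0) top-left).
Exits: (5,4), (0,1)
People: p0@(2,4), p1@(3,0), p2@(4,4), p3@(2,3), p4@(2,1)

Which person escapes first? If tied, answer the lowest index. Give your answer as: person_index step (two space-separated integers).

Step 1: p0:(2,4)->(3,4) | p1:(3,0)->(2,0) | p2:(4,4)->(5,4)->EXIT | p3:(2,3)->(3,3) | p4:(2,1)->(1,1)
Step 2: p0:(3,4)->(4,4) | p1:(2,0)->(1,0) | p2:escaped | p3:(3,3)->(4,3) | p4:(1,1)->(0,1)->EXIT
Step 3: p0:(4,4)->(5,4)->EXIT | p1:(1,0)->(0,0) | p2:escaped | p3:(4,3)->(5,3) | p4:escaped
Step 4: p0:escaped | p1:(0,0)->(0,1)->EXIT | p2:escaped | p3:(5,3)->(5,4)->EXIT | p4:escaped
Exit steps: [3, 4, 1, 4, 2]
First to escape: p2 at step 1

Answer: 2 1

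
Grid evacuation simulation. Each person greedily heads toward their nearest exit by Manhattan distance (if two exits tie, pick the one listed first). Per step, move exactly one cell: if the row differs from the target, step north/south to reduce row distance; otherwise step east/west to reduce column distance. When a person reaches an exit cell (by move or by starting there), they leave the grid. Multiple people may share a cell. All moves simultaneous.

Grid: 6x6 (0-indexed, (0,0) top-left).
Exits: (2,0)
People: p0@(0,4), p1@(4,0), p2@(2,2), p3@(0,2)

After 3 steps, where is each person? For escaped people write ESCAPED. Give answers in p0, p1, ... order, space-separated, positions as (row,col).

Step 1: p0:(0,4)->(1,4) | p1:(4,0)->(3,0) | p2:(2,2)->(2,1) | p3:(0,2)->(1,2)
Step 2: p0:(1,4)->(2,4) | p1:(3,0)->(2,0)->EXIT | p2:(2,1)->(2,0)->EXIT | p3:(1,2)->(2,2)
Step 3: p0:(2,4)->(2,3) | p1:escaped | p2:escaped | p3:(2,2)->(2,1)

(2,3) ESCAPED ESCAPED (2,1)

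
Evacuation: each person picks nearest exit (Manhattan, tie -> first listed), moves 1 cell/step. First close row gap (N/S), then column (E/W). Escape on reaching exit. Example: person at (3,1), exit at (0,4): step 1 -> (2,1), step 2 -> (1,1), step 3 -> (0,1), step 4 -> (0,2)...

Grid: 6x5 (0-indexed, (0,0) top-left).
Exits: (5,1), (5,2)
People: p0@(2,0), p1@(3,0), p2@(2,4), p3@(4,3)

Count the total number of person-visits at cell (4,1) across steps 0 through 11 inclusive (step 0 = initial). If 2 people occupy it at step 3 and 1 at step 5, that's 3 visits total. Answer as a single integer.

Step 0: p0@(2,0) p1@(3,0) p2@(2,4) p3@(4,3) -> at (4,1): 0 [-], cum=0
Step 1: p0@(3,0) p1@(4,0) p2@(3,4) p3@(5,3) -> at (4,1): 0 [-], cum=0
Step 2: p0@(4,0) p1@(5,0) p2@(4,4) p3@ESC -> at (4,1): 0 [-], cum=0
Step 3: p0@(5,0) p1@ESC p2@(5,4) p3@ESC -> at (4,1): 0 [-], cum=0
Step 4: p0@ESC p1@ESC p2@(5,3) p3@ESC -> at (4,1): 0 [-], cum=0
Step 5: p0@ESC p1@ESC p2@ESC p3@ESC -> at (4,1): 0 [-], cum=0
Total visits = 0

Answer: 0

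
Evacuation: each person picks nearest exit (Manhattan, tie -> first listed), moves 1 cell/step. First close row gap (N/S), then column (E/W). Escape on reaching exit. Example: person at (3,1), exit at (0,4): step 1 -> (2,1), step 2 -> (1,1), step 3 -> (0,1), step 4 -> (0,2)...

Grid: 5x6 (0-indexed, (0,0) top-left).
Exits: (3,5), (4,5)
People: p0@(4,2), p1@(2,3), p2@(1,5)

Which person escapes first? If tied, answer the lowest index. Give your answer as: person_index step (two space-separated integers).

Answer: 2 2

Derivation:
Step 1: p0:(4,2)->(4,3) | p1:(2,3)->(3,3) | p2:(1,5)->(2,5)
Step 2: p0:(4,3)->(4,4) | p1:(3,3)->(3,4) | p2:(2,5)->(3,5)->EXIT
Step 3: p0:(4,4)->(4,5)->EXIT | p1:(3,4)->(3,5)->EXIT | p2:escaped
Exit steps: [3, 3, 2]
First to escape: p2 at step 2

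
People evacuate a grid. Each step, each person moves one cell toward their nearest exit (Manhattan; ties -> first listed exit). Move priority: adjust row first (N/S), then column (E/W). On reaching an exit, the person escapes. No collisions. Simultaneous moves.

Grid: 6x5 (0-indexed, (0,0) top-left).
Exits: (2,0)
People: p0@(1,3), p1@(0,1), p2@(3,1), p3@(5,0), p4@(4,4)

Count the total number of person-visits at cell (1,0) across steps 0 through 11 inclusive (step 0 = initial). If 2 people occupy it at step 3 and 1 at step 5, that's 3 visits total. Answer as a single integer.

Step 0: p0@(1,3) p1@(0,1) p2@(3,1) p3@(5,0) p4@(4,4) -> at (1,0): 0 [-], cum=0
Step 1: p0@(2,3) p1@(1,1) p2@(2,1) p3@(4,0) p4@(3,4) -> at (1,0): 0 [-], cum=0
Step 2: p0@(2,2) p1@(2,1) p2@ESC p3@(3,0) p4@(2,4) -> at (1,0): 0 [-], cum=0
Step 3: p0@(2,1) p1@ESC p2@ESC p3@ESC p4@(2,3) -> at (1,0): 0 [-], cum=0
Step 4: p0@ESC p1@ESC p2@ESC p3@ESC p4@(2,2) -> at (1,0): 0 [-], cum=0
Step 5: p0@ESC p1@ESC p2@ESC p3@ESC p4@(2,1) -> at (1,0): 0 [-], cum=0
Step 6: p0@ESC p1@ESC p2@ESC p3@ESC p4@ESC -> at (1,0): 0 [-], cum=0
Total visits = 0

Answer: 0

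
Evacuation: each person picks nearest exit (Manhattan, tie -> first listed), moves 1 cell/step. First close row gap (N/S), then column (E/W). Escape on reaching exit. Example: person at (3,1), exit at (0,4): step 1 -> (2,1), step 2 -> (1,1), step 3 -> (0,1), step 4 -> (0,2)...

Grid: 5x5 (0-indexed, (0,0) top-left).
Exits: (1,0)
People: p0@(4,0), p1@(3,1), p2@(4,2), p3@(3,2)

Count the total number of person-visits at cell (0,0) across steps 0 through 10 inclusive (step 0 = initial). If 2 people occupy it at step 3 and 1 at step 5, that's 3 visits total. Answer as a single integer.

Answer: 0

Derivation:
Step 0: p0@(4,0) p1@(3,1) p2@(4,2) p3@(3,2) -> at (0,0): 0 [-], cum=0
Step 1: p0@(3,0) p1@(2,1) p2@(3,2) p3@(2,2) -> at (0,0): 0 [-], cum=0
Step 2: p0@(2,0) p1@(1,1) p2@(2,2) p3@(1,2) -> at (0,0): 0 [-], cum=0
Step 3: p0@ESC p1@ESC p2@(1,2) p3@(1,1) -> at (0,0): 0 [-], cum=0
Step 4: p0@ESC p1@ESC p2@(1,1) p3@ESC -> at (0,0): 0 [-], cum=0
Step 5: p0@ESC p1@ESC p2@ESC p3@ESC -> at (0,0): 0 [-], cum=0
Total visits = 0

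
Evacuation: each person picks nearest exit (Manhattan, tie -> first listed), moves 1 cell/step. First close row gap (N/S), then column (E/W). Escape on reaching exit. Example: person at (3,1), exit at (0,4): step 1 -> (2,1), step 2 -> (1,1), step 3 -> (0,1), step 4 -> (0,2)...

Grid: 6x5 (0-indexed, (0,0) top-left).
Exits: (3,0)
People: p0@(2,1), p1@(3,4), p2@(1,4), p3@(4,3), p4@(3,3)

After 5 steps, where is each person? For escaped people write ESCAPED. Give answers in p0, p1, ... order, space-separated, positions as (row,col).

Step 1: p0:(2,1)->(3,1) | p1:(3,4)->(3,3) | p2:(1,4)->(2,4) | p3:(4,3)->(3,3) | p4:(3,3)->(3,2)
Step 2: p0:(3,1)->(3,0)->EXIT | p1:(3,3)->(3,2) | p2:(2,4)->(3,4) | p3:(3,3)->(3,2) | p4:(3,2)->(3,1)
Step 3: p0:escaped | p1:(3,2)->(3,1) | p2:(3,4)->(3,3) | p3:(3,2)->(3,1) | p4:(3,1)->(3,0)->EXIT
Step 4: p0:escaped | p1:(3,1)->(3,0)->EXIT | p2:(3,3)->(3,2) | p3:(3,1)->(3,0)->EXIT | p4:escaped
Step 5: p0:escaped | p1:escaped | p2:(3,2)->(3,1) | p3:escaped | p4:escaped

ESCAPED ESCAPED (3,1) ESCAPED ESCAPED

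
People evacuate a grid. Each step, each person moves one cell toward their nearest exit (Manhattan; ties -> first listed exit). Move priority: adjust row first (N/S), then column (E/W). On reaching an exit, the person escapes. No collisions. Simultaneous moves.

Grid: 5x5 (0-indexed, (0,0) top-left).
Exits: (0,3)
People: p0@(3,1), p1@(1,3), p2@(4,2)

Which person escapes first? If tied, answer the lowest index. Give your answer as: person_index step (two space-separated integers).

Answer: 1 1

Derivation:
Step 1: p0:(3,1)->(2,1) | p1:(1,3)->(0,3)->EXIT | p2:(4,2)->(3,2)
Step 2: p0:(2,1)->(1,1) | p1:escaped | p2:(3,2)->(2,2)
Step 3: p0:(1,1)->(0,1) | p1:escaped | p2:(2,2)->(1,2)
Step 4: p0:(0,1)->(0,2) | p1:escaped | p2:(1,2)->(0,2)
Step 5: p0:(0,2)->(0,3)->EXIT | p1:escaped | p2:(0,2)->(0,3)->EXIT
Exit steps: [5, 1, 5]
First to escape: p1 at step 1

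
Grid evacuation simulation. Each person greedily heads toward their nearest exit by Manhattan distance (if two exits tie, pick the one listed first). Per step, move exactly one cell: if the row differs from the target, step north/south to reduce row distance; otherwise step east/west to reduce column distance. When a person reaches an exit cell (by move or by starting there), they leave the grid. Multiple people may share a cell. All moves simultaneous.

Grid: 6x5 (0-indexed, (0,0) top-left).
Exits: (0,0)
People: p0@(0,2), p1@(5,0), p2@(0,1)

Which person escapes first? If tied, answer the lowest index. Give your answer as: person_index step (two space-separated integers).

Answer: 2 1

Derivation:
Step 1: p0:(0,2)->(0,1) | p1:(5,0)->(4,0) | p2:(0,1)->(0,0)->EXIT
Step 2: p0:(0,1)->(0,0)->EXIT | p1:(4,0)->(3,0) | p2:escaped
Step 3: p0:escaped | p1:(3,0)->(2,0) | p2:escaped
Step 4: p0:escaped | p1:(2,0)->(1,0) | p2:escaped
Step 5: p0:escaped | p1:(1,0)->(0,0)->EXIT | p2:escaped
Exit steps: [2, 5, 1]
First to escape: p2 at step 1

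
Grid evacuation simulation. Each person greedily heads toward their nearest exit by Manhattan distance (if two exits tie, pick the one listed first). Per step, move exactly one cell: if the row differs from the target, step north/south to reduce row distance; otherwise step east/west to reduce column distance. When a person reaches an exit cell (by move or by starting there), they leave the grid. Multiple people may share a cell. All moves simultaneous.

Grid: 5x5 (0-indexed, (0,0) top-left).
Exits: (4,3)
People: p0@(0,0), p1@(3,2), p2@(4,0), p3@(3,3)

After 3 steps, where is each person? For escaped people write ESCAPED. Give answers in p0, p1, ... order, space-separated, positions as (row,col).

Step 1: p0:(0,0)->(1,0) | p1:(3,2)->(4,2) | p2:(4,0)->(4,1) | p3:(3,3)->(4,3)->EXIT
Step 2: p0:(1,0)->(2,0) | p1:(4,2)->(4,3)->EXIT | p2:(4,1)->(4,2) | p3:escaped
Step 3: p0:(2,0)->(3,0) | p1:escaped | p2:(4,2)->(4,3)->EXIT | p3:escaped

(3,0) ESCAPED ESCAPED ESCAPED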